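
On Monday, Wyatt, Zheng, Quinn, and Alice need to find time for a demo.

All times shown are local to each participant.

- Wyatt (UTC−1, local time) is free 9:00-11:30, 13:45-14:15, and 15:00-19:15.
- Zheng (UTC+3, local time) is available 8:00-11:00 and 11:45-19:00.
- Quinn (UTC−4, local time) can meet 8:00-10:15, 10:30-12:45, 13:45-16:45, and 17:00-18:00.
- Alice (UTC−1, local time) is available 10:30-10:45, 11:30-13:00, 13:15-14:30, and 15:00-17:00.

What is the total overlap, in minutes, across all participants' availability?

Wyatt → UTC: 10:00–12:30, 14:45–15:15, 16:00–20:15.
Zheng → UTC: 05:00–08:00, 08:45–16:00.
Quinn → UTC: 12:00–14:15, 14:30–16:45, 17:45–20:45, 21:00–22:00.
Alice → UTC: 11:30–11:45, 12:30–14:00, 14:15–15:30, 16:00–18:00.
Wyatt ∩ Zheng: 10:00–12:30, 14:45–15:15.
Wyatt ∩ Zheng ∩ Quinn: 12:00–12:30, 14:45–15:15.
Wyatt ∩ Zheng ∩ Quinn ∩ Alice: 14:45–15:15.
Total common minutes: 30.

30 minutes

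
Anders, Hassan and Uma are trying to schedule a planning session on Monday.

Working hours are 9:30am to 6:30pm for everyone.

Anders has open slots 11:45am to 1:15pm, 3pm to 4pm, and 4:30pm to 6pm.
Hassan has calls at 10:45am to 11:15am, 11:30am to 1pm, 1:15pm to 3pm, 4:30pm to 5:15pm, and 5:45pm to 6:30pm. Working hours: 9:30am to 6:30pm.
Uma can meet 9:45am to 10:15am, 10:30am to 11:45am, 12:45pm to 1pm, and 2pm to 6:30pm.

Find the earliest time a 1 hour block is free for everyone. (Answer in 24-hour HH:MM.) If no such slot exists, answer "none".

15:00

Hassan free within 09:30–18:30: 09:30–10:45, 11:15–11:30, 13:00–13:15, 15:00–16:30, 17:15–17:45.
Anders ∩ Hassan: 13:00–13:15, 15:00–16:00, 17:15–17:45.
Anders ∩ Hassan ∩ Uma: 15:00–16:00, 17:15–17:45.
Windows ≥ 60 min: 15:00–16:00.
Earliest such window starts at 15:00.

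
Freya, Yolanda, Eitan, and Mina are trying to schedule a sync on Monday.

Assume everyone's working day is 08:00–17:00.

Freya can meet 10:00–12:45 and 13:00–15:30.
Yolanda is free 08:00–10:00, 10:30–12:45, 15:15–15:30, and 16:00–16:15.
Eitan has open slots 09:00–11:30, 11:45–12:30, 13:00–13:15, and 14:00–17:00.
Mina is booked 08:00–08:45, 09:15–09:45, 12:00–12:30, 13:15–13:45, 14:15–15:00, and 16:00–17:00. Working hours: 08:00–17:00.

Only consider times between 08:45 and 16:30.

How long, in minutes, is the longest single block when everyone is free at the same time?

Mina free within 08:00–17:00: 08:45–09:15, 09:45–12:00, 12:30–13:15, 13:45–14:15, 15:00–16:00.
Freya ∩ Yolanda: 10:30–12:45, 15:15–15:30.
Freya ∩ Yolanda ∩ Eitan: 10:30–11:30, 11:45–12:30, 15:15–15:30.
Freya ∩ Yolanda ∩ Eitan ∩ Mina: 10:30–11:30, 11:45–12:00, 15:15–15:30.
Restricted to 08:45–16:30: 10:30–11:30, 11:45–12:00, 15:15–15:30.
Common window lengths: 60, 15, 15 min; longest is 60.

60 minutes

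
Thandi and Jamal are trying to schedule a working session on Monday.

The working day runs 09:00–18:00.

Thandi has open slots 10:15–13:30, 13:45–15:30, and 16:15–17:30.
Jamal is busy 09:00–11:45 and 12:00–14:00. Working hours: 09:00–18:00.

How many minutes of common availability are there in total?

180 minutes

Jamal free within 09:00–18:00: 11:45–12:00, 14:00–18:00.
Thandi ∩ Jamal: 11:45–12:00, 14:00–15:30, 16:15–17:30.
Total common minutes: 15 + 90 + 75 = 180.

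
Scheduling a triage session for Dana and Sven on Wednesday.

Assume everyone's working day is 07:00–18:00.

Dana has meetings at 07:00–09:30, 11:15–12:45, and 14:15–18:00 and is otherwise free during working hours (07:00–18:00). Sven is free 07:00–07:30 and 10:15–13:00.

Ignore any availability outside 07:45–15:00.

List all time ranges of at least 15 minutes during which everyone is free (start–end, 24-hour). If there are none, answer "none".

Dana free within 07:00–18:00: 09:30–11:15, 12:45–14:15.
Dana ∩ Sven: 10:15–11:15, 12:45–13:00.
Restricted to 07:45–15:00: 10:15–11:15, 12:45–13:00.
Windows ≥ 15 min: 10:15–11:15, 12:45–13:00.

10:15–11:15, 12:45–13:00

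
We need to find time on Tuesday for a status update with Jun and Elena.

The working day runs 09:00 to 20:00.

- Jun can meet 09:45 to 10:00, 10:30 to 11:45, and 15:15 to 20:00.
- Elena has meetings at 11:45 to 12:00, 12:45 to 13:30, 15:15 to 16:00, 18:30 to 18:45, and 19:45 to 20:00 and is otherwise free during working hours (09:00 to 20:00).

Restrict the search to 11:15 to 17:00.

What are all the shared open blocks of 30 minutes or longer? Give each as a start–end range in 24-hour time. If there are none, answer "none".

Elena free within 09:00–20:00: 09:00–11:45, 12:00–12:45, 13:30–15:15, 16:00–18:30, 18:45–19:45.
Jun ∩ Elena: 09:45–10:00, 10:30–11:45, 16:00–18:30, 18:45–19:45.
Restricted to 11:15–17:00: 11:15–11:45, 16:00–17:00.
Windows ≥ 30 min: 11:15–11:45, 16:00–17:00.

11:15–11:45, 16:00–17:00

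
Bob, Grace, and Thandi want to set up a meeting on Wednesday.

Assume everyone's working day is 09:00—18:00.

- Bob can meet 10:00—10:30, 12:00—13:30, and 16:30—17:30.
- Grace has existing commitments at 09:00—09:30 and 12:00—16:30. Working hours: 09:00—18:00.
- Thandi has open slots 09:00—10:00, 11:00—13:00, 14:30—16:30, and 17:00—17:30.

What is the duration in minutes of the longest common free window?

30 minutes

Grace free within 09:00–18:00: 09:30–12:00, 16:30–18:00.
Bob ∩ Grace: 10:00–10:30, 16:30–17:30.
Bob ∩ Grace ∩ Thandi: 17:00–17:30.
Single common window of 30 minutes.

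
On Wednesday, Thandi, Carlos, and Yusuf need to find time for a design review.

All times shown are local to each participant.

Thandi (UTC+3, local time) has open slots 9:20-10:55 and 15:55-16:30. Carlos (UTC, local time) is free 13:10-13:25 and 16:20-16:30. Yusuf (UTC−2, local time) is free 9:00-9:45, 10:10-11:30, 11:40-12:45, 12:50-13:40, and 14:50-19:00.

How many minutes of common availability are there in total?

15 minutes

Thandi → UTC: 06:20–07:55, 12:55–13:30.
Carlos → UTC: 13:10–13:25, 16:20–16:30.
Yusuf → UTC: 11:00–11:45, 12:10–13:30, 13:40–14:45, 14:50–15:40, 16:50–21:00.
Thandi ∩ Carlos: 13:10–13:25.
Thandi ∩ Carlos ∩ Yusuf: 13:10–13:25.
Total common minutes: 15.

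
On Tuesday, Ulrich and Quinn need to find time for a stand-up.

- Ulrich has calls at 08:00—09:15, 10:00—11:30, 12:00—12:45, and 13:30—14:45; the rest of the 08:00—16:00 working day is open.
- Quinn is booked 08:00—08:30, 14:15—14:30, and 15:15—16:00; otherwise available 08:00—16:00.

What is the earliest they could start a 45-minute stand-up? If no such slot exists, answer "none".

09:15

Ulrich free within 08:00–16:00: 09:15–10:00, 11:30–12:00, 12:45–13:30, 14:45–16:00.
Quinn free within 08:00–16:00: 08:30–14:15, 14:30–15:15.
Ulrich ∩ Quinn: 09:15–10:00, 11:30–12:00, 12:45–13:30, 14:45–15:15.
Windows ≥ 45 min: 09:15–10:00, 12:45–13:30.
Earliest such window starts at 09:15.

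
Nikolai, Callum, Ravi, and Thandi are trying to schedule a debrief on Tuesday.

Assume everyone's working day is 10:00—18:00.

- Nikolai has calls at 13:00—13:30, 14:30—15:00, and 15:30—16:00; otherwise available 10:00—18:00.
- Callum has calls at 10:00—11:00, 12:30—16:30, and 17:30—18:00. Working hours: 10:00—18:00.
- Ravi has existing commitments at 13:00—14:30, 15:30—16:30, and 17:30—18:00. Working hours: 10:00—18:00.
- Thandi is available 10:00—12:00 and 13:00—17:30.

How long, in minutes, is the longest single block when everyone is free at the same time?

60 minutes

Nikolai free within 10:00–18:00: 10:00–13:00, 13:30–14:30, 15:00–15:30, 16:00–18:00.
Callum free within 10:00–18:00: 11:00–12:30, 16:30–17:30.
Ravi free within 10:00–18:00: 10:00–13:00, 14:30–15:30, 16:30–17:30.
Nikolai ∩ Callum: 11:00–12:30, 16:30–17:30.
Nikolai ∩ Callum ∩ Ravi: 11:00–12:30, 16:30–17:30.
Nikolai ∩ Callum ∩ Ravi ∩ Thandi: 11:00–12:00, 16:30–17:30.
Common window lengths: 60, 60 min; longest is 60.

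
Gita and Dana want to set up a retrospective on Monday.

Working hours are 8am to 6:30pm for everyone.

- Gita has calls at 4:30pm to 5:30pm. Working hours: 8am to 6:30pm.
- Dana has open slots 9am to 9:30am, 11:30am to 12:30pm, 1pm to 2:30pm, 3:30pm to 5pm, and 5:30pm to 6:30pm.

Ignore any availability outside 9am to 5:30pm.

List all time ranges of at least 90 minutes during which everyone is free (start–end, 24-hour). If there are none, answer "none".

Gita free within 08:00–18:30: 08:00–16:30, 17:30–18:30.
Gita ∩ Dana: 09:00–09:30, 11:30–12:30, 13:00–14:30, 15:30–16:30, 17:30–18:30.
Restricted to 09:00–17:30: 09:00–09:30, 11:30–12:30, 13:00–14:30, 15:30–16:30.
Windows ≥ 90 min: 13:00–14:30.

13:00–14:30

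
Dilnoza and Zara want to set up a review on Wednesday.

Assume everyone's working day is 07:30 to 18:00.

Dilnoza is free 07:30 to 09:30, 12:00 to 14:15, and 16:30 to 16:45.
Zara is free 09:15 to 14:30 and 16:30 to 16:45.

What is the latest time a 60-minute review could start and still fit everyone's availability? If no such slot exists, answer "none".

Dilnoza ∩ Zara: 09:15–09:30, 12:00–14:15, 16:30–16:45.
Windows ≥ 60 min: 12:00–14:15.
Latest start in the last window 12:00–14:15 is 14:15 − 60 min = 13:15.

13:15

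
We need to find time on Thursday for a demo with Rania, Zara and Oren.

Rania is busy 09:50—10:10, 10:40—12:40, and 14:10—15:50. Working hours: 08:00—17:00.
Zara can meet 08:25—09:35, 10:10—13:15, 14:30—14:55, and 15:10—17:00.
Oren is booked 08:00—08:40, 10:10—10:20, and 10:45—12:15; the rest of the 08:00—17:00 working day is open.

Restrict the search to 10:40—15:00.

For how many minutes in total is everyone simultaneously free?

Rania free within 08:00–17:00: 08:00–09:50, 10:10–10:40, 12:40–14:10, 15:50–17:00.
Oren free within 08:00–17:00: 08:40–10:10, 10:20–10:45, 12:15–17:00.
Rania ∩ Zara: 08:25–09:35, 10:10–10:40, 12:40–13:15, 15:50–17:00.
Rania ∩ Zara ∩ Oren: 08:40–09:35, 10:20–10:40, 12:40–13:15, 15:50–17:00.
Restricted to 10:40–15:00: 12:40–13:15.
Total common minutes: 35.

35 minutes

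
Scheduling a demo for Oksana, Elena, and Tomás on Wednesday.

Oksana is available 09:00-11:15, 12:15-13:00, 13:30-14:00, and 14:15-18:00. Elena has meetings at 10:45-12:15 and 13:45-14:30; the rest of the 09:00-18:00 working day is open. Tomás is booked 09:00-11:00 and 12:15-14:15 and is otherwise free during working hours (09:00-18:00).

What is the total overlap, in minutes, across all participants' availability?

Elena free within 09:00–18:00: 09:00–10:45, 12:15–13:45, 14:30–18:00.
Tomás free within 09:00–18:00: 11:00–12:15, 14:15–18:00.
Oksana ∩ Elena: 09:00–10:45, 12:15–13:00, 13:30–13:45, 14:30–18:00.
Oksana ∩ Elena ∩ Tomás: 14:30–18:00.
Total common minutes: 210.

210 minutes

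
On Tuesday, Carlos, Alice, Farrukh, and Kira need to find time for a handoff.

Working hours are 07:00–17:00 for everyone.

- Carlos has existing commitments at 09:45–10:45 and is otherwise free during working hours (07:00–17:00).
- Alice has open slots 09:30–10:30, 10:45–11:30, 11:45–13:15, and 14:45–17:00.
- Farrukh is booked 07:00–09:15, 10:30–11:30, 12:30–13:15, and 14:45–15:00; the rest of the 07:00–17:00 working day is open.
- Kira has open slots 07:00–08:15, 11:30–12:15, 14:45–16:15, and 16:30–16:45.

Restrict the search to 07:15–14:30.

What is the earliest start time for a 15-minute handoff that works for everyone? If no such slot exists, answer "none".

Carlos free within 07:00–17:00: 07:00–09:45, 10:45–17:00.
Farrukh free within 07:00–17:00: 09:15–10:30, 11:30–12:30, 13:15–14:45, 15:00–17:00.
Carlos ∩ Alice: 09:30–09:45, 10:45–11:30, 11:45–13:15, 14:45–17:00.
Carlos ∩ Alice ∩ Farrukh: 09:30–09:45, 11:45–12:30, 15:00–17:00.
Carlos ∩ Alice ∩ Farrukh ∩ Kira: 11:45–12:15, 15:00–16:15, 16:30–16:45.
Restricted to 07:15–14:30: 11:45–12:15.
Windows ≥ 15 min: 11:45–12:15.
Earliest such window starts at 11:45.

11:45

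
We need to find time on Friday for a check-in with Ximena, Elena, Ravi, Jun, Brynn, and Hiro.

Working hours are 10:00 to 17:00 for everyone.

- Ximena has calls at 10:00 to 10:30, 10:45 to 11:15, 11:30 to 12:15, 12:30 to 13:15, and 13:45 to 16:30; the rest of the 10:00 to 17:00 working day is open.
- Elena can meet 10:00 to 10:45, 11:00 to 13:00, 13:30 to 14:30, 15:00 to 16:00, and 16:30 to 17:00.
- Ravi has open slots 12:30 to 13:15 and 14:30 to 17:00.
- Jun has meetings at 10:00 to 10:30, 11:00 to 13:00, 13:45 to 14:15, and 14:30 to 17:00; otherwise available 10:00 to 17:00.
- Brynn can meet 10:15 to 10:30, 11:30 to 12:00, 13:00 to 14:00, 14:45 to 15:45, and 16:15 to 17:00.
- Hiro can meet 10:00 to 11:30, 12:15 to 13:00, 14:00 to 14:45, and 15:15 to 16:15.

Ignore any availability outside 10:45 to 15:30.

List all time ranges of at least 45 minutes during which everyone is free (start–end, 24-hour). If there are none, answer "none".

none

Ximena free within 10:00–17:00: 10:30–10:45, 11:15–11:30, 12:15–12:30, 13:15–13:45, 16:30–17:00.
Jun free within 10:00–17:00: 10:30–11:00, 13:00–13:45, 14:15–14:30.
Ximena ∩ Elena: 10:30–10:45, 11:15–11:30, 12:15–12:30, 13:30–13:45, 16:30–17:00.
Ximena ∩ Elena ∩ Ravi: 16:30–17:00.
Ximena ∩ Elena ∩ Ravi ∩ Jun: (none).
Ximena ∩ Elena ∩ Ravi ∩ Jun ∩ Brynn: (none).
Ximena ∩ Elena ∩ Ravi ∩ Jun ∩ Brynn ∩ Hiro: (none).
Restricted to 10:45–15:30: (none).
Windows ≥ 45 min: (none).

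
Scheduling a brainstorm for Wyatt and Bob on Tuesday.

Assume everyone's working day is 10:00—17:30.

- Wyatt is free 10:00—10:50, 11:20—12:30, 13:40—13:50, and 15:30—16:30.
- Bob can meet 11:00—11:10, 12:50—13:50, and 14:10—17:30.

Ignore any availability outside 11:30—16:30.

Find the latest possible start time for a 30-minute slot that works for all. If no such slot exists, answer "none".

Wyatt ∩ Bob: 13:40–13:50, 15:30–16:30.
Restricted to 11:30–16:30: 13:40–13:50, 15:30–16:30.
Windows ≥ 30 min: 15:30–16:30.
Latest start in the last window 15:30–16:30 is 16:30 − 30 min = 16:00.

16:00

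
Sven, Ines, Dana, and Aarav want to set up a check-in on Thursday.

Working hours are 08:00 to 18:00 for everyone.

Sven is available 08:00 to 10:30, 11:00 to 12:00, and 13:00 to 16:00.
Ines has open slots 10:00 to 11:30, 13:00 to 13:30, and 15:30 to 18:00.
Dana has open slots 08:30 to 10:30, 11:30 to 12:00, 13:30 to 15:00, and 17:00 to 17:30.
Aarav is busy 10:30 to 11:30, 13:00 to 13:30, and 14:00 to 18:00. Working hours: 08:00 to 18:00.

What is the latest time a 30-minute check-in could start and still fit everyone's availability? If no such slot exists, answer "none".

Aarav free within 08:00–18:00: 08:00–10:30, 11:30–13:00, 13:30–14:00.
Sven ∩ Ines: 10:00–10:30, 11:00–11:30, 13:00–13:30, 15:30–16:00.
Sven ∩ Ines ∩ Dana: 10:00–10:30.
Sven ∩ Ines ∩ Dana ∩ Aarav: 10:00–10:30.
Windows ≥ 30 min: 10:00–10:30.
Latest start in the last window 10:00–10:30 is 10:30 − 30 min = 10:00.

10:00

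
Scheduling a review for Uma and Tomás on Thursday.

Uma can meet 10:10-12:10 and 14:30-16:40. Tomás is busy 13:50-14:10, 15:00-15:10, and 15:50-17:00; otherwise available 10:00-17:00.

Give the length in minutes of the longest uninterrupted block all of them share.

120 minutes

Tomás free within 10:00–17:00: 10:00–13:50, 14:10–15:00, 15:10–15:50.
Uma ∩ Tomás: 10:10–12:10, 14:30–15:00, 15:10–15:50.
Common window lengths: 120, 30, 40 min; longest is 120.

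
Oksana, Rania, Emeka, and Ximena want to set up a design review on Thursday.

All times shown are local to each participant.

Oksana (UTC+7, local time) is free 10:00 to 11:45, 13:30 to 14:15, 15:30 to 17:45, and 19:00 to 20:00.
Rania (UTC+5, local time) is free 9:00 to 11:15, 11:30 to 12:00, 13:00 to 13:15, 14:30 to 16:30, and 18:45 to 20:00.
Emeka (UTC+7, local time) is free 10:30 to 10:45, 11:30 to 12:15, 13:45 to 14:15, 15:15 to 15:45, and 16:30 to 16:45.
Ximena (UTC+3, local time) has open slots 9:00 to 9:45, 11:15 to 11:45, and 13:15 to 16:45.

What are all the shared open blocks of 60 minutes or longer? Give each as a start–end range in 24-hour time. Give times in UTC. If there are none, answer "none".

Oksana → UTC: 03:00–04:45, 06:30–07:15, 08:30–10:45, 12:00–13:00.
Rania → UTC: 04:00–06:15, 06:30–07:00, 08:00–08:15, 09:30–11:30, 13:45–15:00.
Emeka → UTC: 03:30–03:45, 04:30–05:15, 06:45–07:15, 08:15–08:45, 09:30–09:45.
Ximena → UTC: 06:00–06:45, 08:15–08:45, 10:15–13:45.
Oksana ∩ Rania: 04:00–04:45, 06:30–07:00, 09:30–10:45.
Oksana ∩ Rania ∩ Emeka: 04:30–04:45, 06:45–07:00, 09:30–09:45.
Oksana ∩ Rania ∩ Emeka ∩ Ximena: (none).
Windows ≥ 60 min: (none).

none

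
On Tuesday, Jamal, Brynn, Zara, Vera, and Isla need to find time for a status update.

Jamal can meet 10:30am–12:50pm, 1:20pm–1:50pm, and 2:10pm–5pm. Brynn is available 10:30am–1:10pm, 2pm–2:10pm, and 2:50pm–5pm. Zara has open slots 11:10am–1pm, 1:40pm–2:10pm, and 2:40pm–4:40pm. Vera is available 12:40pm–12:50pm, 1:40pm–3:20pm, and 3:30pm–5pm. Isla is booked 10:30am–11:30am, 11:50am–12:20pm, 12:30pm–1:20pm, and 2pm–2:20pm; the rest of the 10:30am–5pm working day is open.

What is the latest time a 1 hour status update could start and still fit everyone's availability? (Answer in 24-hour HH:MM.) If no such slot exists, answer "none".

Isla free within 10:30–17:00: 11:30–11:50, 12:20–12:30, 13:20–14:00, 14:20–17:00.
Jamal ∩ Brynn: 10:30–12:50, 14:50–17:00.
Jamal ∩ Brynn ∩ Zara: 11:10–12:50, 14:50–16:40.
Jamal ∩ Brynn ∩ Zara ∩ Vera: 12:40–12:50, 14:50–15:20, 15:30–16:40.
Jamal ∩ Brynn ∩ Zara ∩ Vera ∩ Isla: 14:50–15:20, 15:30–16:40.
Windows ≥ 60 min: 15:30–16:40.
Latest start in the last window 15:30–16:40 is 16:40 − 60 min = 15:40.

15:40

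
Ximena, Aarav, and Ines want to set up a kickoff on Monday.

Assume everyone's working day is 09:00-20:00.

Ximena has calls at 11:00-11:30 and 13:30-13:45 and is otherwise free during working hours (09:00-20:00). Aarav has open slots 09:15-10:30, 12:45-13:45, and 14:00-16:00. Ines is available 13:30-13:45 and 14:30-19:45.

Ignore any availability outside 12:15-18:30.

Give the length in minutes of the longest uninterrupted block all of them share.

90 minutes

Ximena free within 09:00–20:00: 09:00–11:00, 11:30–13:30, 13:45–20:00.
Ximena ∩ Aarav: 09:15–10:30, 12:45–13:30, 14:00–16:00.
Ximena ∩ Aarav ∩ Ines: 14:30–16:00.
Restricted to 12:15–18:30: 14:30–16:00.
Single common window of 90 minutes.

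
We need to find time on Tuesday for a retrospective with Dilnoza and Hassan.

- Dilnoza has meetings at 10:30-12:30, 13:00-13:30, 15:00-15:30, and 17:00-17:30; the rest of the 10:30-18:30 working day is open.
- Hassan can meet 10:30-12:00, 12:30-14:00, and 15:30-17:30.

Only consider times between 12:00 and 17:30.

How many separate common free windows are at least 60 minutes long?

Dilnoza free within 10:30–18:30: 12:30–13:00, 13:30–15:00, 15:30–17:00, 17:30–18:30.
Dilnoza ∩ Hassan: 12:30–13:00, 13:30–14:00, 15:30–17:00.
Restricted to 12:00–17:30: 12:30–13:00, 13:30–14:00, 15:30–17:00.
Windows ≥ 60 min: 15:30–17:00.
That's 1 window.

1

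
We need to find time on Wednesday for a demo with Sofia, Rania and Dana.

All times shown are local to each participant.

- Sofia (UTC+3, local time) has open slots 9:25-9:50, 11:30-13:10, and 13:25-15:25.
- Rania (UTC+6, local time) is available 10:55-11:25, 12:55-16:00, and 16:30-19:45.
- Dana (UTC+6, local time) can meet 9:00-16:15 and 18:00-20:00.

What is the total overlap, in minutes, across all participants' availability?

Sofia → UTC: 06:25–06:50, 08:30–10:10, 10:25–12:25.
Rania → UTC: 04:55–05:25, 06:55–10:00, 10:30–13:45.
Dana → UTC: 03:00–10:15, 12:00–14:00.
Sofia ∩ Rania: 08:30–10:00, 10:30–12:25.
Sofia ∩ Rania ∩ Dana: 08:30–10:00, 12:00–12:25.
Total common minutes: 90 + 25 = 115.

115 minutes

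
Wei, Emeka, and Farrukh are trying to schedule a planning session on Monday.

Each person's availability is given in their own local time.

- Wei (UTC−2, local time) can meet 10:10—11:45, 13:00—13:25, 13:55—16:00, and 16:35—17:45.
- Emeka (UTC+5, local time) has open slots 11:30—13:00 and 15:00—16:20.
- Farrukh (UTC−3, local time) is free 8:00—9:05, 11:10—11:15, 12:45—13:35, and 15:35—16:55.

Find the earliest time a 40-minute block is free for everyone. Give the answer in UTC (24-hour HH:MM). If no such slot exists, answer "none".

none

Wei → UTC: 12:10–13:45, 15:00–15:25, 15:55–18:00, 18:35–19:45.
Emeka → UTC: 06:30–08:00, 10:00–11:20.
Farrukh → UTC: 11:00–12:05, 14:10–14:15, 15:45–16:35, 18:35–19:55.
Wei ∩ Emeka: (none).
Wei ∩ Emeka ∩ Farrukh: (none).
Windows ≥ 40 min: (none).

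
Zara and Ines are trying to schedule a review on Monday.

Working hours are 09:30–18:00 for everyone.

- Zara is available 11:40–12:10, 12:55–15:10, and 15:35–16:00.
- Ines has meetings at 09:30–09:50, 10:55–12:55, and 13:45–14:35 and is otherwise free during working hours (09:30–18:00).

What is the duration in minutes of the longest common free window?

Ines free within 09:30–18:00: 09:50–10:55, 12:55–13:45, 14:35–18:00.
Zara ∩ Ines: 12:55–13:45, 14:35–15:10, 15:35–16:00.
Common window lengths: 50, 35, 25 min; longest is 50.

50 minutes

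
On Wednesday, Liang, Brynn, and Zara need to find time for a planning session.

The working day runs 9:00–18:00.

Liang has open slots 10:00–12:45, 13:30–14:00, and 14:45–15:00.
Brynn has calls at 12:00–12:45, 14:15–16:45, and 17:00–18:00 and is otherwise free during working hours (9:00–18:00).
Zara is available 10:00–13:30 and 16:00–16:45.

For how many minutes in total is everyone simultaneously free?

120 minutes

Brynn free within 09:00–18:00: 09:00–12:00, 12:45–14:15, 16:45–17:00.
Liang ∩ Brynn: 10:00–12:00, 13:30–14:00.
Liang ∩ Brynn ∩ Zara: 10:00–12:00.
Total common minutes: 120.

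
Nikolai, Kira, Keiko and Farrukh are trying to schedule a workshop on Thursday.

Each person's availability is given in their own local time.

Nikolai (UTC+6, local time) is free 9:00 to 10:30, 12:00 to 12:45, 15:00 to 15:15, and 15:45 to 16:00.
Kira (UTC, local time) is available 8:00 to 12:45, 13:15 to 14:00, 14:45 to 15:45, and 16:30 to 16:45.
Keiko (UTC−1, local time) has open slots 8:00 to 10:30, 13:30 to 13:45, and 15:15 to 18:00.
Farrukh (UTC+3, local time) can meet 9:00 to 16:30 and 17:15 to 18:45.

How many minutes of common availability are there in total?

30 minutes

Nikolai → UTC: 03:00–04:30, 06:00–06:45, 09:00–09:15, 09:45–10:00.
Kira → UTC: 08:00–12:45, 13:15–14:00, 14:45–15:45, 16:30–16:45.
Keiko → UTC: 09:00–11:30, 14:30–14:45, 16:15–19:00.
Farrukh → UTC: 06:00–13:30, 14:15–15:45.
Nikolai ∩ Kira: 09:00–09:15, 09:45–10:00.
Nikolai ∩ Kira ∩ Keiko: 09:00–09:15, 09:45–10:00.
Nikolai ∩ Kira ∩ Keiko ∩ Farrukh: 09:00–09:15, 09:45–10:00.
Total common minutes: 15 + 15 = 30.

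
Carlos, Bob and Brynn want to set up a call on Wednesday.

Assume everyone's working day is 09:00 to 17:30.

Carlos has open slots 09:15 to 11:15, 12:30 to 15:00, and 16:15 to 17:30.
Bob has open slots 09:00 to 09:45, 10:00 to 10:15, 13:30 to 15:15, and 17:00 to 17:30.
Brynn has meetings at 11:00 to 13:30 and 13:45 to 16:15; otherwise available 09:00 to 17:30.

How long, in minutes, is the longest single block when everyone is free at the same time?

30 minutes

Brynn free within 09:00–17:30: 09:00–11:00, 13:30–13:45, 16:15–17:30.
Carlos ∩ Bob: 09:15–09:45, 10:00–10:15, 13:30–15:00, 17:00–17:30.
Carlos ∩ Bob ∩ Brynn: 09:15–09:45, 10:00–10:15, 13:30–13:45, 17:00–17:30.
Common window lengths: 30, 15, 15, 30 min; longest is 30.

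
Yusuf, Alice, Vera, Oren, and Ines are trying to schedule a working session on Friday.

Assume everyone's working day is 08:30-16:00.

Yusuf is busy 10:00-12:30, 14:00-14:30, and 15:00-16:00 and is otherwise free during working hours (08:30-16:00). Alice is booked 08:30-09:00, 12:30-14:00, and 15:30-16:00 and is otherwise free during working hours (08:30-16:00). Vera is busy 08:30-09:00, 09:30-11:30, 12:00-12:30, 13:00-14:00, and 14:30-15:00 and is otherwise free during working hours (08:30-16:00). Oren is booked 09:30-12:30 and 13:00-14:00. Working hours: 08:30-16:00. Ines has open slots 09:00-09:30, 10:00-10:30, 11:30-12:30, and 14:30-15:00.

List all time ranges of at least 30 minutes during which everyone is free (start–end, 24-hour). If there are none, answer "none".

Yusuf free within 08:30–16:00: 08:30–10:00, 12:30–14:00, 14:30–15:00.
Alice free within 08:30–16:00: 09:00–12:30, 14:00–15:30.
Vera free within 08:30–16:00: 09:00–09:30, 11:30–12:00, 12:30–13:00, 14:00–14:30, 15:00–16:00.
Oren free within 08:30–16:00: 08:30–09:30, 12:30–13:00, 14:00–16:00.
Yusuf ∩ Alice: 09:00–10:00, 14:30–15:00.
Yusuf ∩ Alice ∩ Vera: 09:00–09:30.
Yusuf ∩ Alice ∩ Vera ∩ Oren: 09:00–09:30.
Yusuf ∩ Alice ∩ Vera ∩ Oren ∩ Ines: 09:00–09:30.
Windows ≥ 30 min: 09:00–09:30.

09:00–09:30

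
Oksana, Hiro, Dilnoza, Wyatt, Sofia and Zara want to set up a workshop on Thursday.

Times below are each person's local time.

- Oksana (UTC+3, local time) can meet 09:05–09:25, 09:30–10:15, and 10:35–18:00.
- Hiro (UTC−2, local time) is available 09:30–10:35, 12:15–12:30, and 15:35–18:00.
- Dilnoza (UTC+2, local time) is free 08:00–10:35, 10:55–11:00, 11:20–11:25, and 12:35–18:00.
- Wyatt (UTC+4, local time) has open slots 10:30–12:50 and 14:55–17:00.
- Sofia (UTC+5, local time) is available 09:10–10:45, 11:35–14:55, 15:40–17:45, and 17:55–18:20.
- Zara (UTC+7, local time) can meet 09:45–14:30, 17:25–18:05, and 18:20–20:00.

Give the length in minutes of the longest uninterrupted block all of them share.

Oksana → UTC: 06:05–06:25, 06:30–07:15, 07:35–15:00.
Hiro → UTC: 11:30–12:35, 14:15–14:30, 17:35–20:00.
Dilnoza → UTC: 06:00–08:35, 08:55–09:00, 09:20–09:25, 10:35–16:00.
Wyatt → UTC: 06:30–08:50, 10:55–13:00.
Sofia → UTC: 04:10–05:45, 06:35–09:55, 10:40–12:45, 12:55–13:20.
Zara → UTC: 02:45–07:30, 10:25–11:05, 11:20–13:00.
Oksana ∩ Hiro: 11:30–12:35, 14:15–14:30.
Oksana ∩ Hiro ∩ Dilnoza: 11:30–12:35, 14:15–14:30.
Oksana ∩ Hiro ∩ Dilnoza ∩ Wyatt: 11:30–12:35.
Oksana ∩ Hiro ∩ Dilnoza ∩ Wyatt ∩ Sofia: 11:30–12:35.
Oksana ∩ Hiro ∩ Dilnoza ∩ Wyatt ∩ Sofia ∩ Zara: 11:30–12:35.
Single common window of 65 minutes.

65 minutes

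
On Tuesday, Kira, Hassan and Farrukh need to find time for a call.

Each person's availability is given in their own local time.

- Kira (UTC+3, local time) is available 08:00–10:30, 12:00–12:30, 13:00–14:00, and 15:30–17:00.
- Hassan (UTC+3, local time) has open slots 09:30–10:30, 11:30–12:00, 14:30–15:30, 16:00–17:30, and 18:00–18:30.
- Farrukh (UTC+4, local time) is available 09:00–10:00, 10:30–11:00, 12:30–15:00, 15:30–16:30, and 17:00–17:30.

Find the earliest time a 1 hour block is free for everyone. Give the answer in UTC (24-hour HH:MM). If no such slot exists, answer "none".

none

Kira → UTC: 05:00–07:30, 09:00–09:30, 10:00–11:00, 12:30–14:00.
Hassan → UTC: 06:30–07:30, 08:30–09:00, 11:30–12:30, 13:00–14:30, 15:00–15:30.
Farrukh → UTC: 05:00–06:00, 06:30–07:00, 08:30–11:00, 11:30–12:30, 13:00–13:30.
Kira ∩ Hassan: 06:30–07:30, 13:00–14:00.
Kira ∩ Hassan ∩ Farrukh: 06:30–07:00, 13:00–13:30.
Windows ≥ 60 min: (none).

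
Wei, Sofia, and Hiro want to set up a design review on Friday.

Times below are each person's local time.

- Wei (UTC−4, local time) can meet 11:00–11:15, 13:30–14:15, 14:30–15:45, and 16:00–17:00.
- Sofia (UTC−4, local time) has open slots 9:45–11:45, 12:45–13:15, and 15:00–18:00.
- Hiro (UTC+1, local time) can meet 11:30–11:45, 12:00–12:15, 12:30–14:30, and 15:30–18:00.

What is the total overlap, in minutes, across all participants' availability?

Wei → UTC: 15:00–15:15, 17:30–18:15, 18:30–19:45, 20:00–21:00.
Sofia → UTC: 13:45–15:45, 16:45–17:15, 19:00–22:00.
Hiro → UTC: 10:30–10:45, 11:00–11:15, 11:30–13:30, 14:30–17:00.
Wei ∩ Sofia: 15:00–15:15, 19:00–19:45, 20:00–21:00.
Wei ∩ Sofia ∩ Hiro: 15:00–15:15.
Total common minutes: 15.

15 minutes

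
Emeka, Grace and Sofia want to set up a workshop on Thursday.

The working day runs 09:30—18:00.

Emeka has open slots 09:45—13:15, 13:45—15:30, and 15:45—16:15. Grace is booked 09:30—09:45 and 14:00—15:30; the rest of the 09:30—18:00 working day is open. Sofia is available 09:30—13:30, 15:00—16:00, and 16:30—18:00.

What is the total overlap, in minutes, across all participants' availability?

225 minutes

Grace free within 09:30–18:00: 09:45–14:00, 15:30–18:00.
Emeka ∩ Grace: 09:45–13:15, 13:45–14:00, 15:45–16:15.
Emeka ∩ Grace ∩ Sofia: 09:45–13:15, 15:45–16:00.
Total common minutes: 210 + 15 = 225.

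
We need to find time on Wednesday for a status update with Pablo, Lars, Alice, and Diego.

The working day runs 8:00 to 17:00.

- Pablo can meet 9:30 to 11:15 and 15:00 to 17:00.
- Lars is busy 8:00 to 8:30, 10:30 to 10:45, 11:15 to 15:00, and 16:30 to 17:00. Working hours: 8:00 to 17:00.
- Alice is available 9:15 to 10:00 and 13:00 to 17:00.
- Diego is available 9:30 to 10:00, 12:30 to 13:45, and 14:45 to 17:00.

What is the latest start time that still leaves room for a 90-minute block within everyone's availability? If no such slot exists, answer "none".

15:00

Lars free within 08:00–17:00: 08:30–10:30, 10:45–11:15, 15:00–16:30.
Pablo ∩ Lars: 09:30–10:30, 10:45–11:15, 15:00–16:30.
Pablo ∩ Lars ∩ Alice: 09:30–10:00, 15:00–16:30.
Pablo ∩ Lars ∩ Alice ∩ Diego: 09:30–10:00, 15:00–16:30.
Windows ≥ 90 min: 15:00–16:30.
Latest start in the last window 15:00–16:30 is 16:30 − 90 min = 15:00.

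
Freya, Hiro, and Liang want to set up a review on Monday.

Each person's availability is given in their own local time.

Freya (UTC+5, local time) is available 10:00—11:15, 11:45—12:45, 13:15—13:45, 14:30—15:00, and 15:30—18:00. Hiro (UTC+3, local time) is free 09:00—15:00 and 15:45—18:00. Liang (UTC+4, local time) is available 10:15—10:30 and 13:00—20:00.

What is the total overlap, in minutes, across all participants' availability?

Freya → UTC: 05:00–06:15, 06:45–07:45, 08:15–08:45, 09:30–10:00, 10:30–13:00.
Hiro → UTC: 06:00–12:00, 12:45–15:00.
Liang → UTC: 06:15–06:30, 09:00–16:00.
Freya ∩ Hiro: 06:00–06:15, 06:45–07:45, 08:15–08:45, 09:30–10:00, 10:30–12:00, 12:45–13:00.
Freya ∩ Hiro ∩ Liang: 09:30–10:00, 10:30–12:00, 12:45–13:00.
Total common minutes: 30 + 90 + 15 = 135.

135 minutes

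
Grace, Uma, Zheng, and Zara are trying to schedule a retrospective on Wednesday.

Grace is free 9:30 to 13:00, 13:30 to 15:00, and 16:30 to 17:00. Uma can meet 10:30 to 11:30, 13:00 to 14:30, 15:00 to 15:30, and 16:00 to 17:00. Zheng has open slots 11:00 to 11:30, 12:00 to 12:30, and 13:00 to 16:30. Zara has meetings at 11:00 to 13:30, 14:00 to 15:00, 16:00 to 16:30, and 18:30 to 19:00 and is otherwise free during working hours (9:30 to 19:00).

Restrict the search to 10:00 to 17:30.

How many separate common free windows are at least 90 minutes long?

0

Zara free within 09:30–19:00: 09:30–11:00, 13:30–14:00, 15:00–16:00, 16:30–18:30.
Grace ∩ Uma: 10:30–11:30, 13:30–14:30, 16:30–17:00.
Grace ∩ Uma ∩ Zheng: 11:00–11:30, 13:30–14:30.
Grace ∩ Uma ∩ Zheng ∩ Zara: 13:30–14:00.
Restricted to 10:00–17:30: 13:30–14:00.
Windows ≥ 90 min: (none).
That's 0 windows.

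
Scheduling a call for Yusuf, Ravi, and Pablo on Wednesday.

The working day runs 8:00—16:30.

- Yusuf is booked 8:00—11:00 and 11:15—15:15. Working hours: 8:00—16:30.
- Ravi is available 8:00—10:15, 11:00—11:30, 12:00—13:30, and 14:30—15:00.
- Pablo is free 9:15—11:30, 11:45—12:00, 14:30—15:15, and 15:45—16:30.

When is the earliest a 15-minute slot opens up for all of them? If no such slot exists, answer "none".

Yusuf free within 08:00–16:30: 11:00–11:15, 15:15–16:30.
Yusuf ∩ Ravi: 11:00–11:15.
Yusuf ∩ Ravi ∩ Pablo: 11:00–11:15.
Windows ≥ 15 min: 11:00–11:15.
Earliest such window starts at 11:00.

11:00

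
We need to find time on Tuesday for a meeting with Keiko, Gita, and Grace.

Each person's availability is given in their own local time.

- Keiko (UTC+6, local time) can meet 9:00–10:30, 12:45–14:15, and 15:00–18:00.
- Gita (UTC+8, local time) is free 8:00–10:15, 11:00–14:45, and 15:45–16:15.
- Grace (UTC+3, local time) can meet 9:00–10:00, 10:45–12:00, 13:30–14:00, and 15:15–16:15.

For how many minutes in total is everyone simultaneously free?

Keiko → UTC: 03:00–04:30, 06:45–08:15, 09:00–12:00.
Gita → UTC: 00:00–02:15, 03:00–06:45, 07:45–08:15.
Grace → UTC: 06:00–07:00, 07:45–09:00, 10:30–11:00, 12:15–13:15.
Keiko ∩ Gita: 03:00–04:30, 07:45–08:15.
Keiko ∩ Gita ∩ Grace: 07:45–08:15.
Total common minutes: 30.

30 minutes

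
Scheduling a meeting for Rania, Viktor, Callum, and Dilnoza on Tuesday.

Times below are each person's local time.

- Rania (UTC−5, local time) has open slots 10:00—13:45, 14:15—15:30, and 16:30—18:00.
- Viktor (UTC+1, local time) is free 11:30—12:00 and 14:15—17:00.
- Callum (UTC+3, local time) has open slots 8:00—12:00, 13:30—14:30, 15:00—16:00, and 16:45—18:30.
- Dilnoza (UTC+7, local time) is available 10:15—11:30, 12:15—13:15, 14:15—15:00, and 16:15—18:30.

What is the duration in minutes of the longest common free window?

0 minutes

Rania → UTC: 15:00–18:45, 19:15–20:30, 21:30–23:00.
Viktor → UTC: 10:30–11:00, 13:15–16:00.
Callum → UTC: 05:00–09:00, 10:30–11:30, 12:00–13:00, 13:45–15:30.
Dilnoza → UTC: 03:15–04:30, 05:15–06:15, 07:15–08:00, 09:15–11:30.
Rania ∩ Viktor: 15:00–16:00.
Rania ∩ Viktor ∩ Callum: 15:00–15:30.
Rania ∩ Viktor ∩ Callum ∩ Dilnoza: (none).
No common window.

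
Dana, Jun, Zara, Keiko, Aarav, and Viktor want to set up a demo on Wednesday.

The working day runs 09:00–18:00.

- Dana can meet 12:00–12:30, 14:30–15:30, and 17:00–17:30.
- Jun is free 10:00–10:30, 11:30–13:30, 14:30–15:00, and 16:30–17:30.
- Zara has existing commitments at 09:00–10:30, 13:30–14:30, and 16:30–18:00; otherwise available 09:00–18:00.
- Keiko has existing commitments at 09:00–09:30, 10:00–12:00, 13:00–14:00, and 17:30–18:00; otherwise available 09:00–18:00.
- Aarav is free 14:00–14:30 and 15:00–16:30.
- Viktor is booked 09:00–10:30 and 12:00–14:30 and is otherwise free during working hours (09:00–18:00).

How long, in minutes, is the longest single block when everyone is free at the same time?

0 minutes

Zara free within 09:00–18:00: 10:30–13:30, 14:30–16:30.
Keiko free within 09:00–18:00: 09:30–10:00, 12:00–13:00, 14:00–17:30.
Viktor free within 09:00–18:00: 10:30–12:00, 14:30–18:00.
Dana ∩ Jun: 12:00–12:30, 14:30–15:00, 17:00–17:30.
Dana ∩ Jun ∩ Zara: 12:00–12:30, 14:30–15:00.
Dana ∩ Jun ∩ Zara ∩ Keiko: 12:00–12:30, 14:30–15:00.
Dana ∩ Jun ∩ Zara ∩ Keiko ∩ Aarav: (none).
Dana ∩ Jun ∩ Zara ∩ Keiko ∩ Aarav ∩ Viktor: (none).
No common window.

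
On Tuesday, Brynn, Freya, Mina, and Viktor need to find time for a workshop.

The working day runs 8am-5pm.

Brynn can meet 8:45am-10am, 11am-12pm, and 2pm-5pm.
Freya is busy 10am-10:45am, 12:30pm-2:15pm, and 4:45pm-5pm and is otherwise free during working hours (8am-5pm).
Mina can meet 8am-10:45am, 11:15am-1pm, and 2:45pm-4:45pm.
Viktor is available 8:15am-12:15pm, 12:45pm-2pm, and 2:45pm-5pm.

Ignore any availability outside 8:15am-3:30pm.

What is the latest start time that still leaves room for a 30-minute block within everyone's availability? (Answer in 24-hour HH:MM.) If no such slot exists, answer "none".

Freya free within 08:00–17:00: 08:00–10:00, 10:45–12:30, 14:15–16:45.
Brynn ∩ Freya: 08:45–10:00, 11:00–12:00, 14:15–16:45.
Brynn ∩ Freya ∩ Mina: 08:45–10:00, 11:15–12:00, 14:45–16:45.
Brynn ∩ Freya ∩ Mina ∩ Viktor: 08:45–10:00, 11:15–12:00, 14:45–16:45.
Restricted to 08:15–15:30: 08:45–10:00, 11:15–12:00, 14:45–15:30.
Windows ≥ 30 min: 08:45–10:00, 11:15–12:00, 14:45–15:30.
Latest start in the last window 14:45–15:30 is 15:30 − 30 min = 15:00.

15:00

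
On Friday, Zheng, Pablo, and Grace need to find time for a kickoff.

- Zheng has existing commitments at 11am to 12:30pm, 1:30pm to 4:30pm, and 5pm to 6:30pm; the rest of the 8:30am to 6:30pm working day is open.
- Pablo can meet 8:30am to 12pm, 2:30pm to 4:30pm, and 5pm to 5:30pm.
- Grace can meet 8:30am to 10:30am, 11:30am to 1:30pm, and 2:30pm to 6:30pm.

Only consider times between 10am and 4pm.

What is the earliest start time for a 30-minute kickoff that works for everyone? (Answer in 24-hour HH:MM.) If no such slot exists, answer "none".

10:00

Zheng free within 08:30–18:30: 08:30–11:00, 12:30–13:30, 16:30–17:00.
Zheng ∩ Pablo: 08:30–11:00.
Zheng ∩ Pablo ∩ Grace: 08:30–10:30.
Restricted to 10:00–16:00: 10:00–10:30.
Windows ≥ 30 min: 10:00–10:30.
Earliest such window starts at 10:00.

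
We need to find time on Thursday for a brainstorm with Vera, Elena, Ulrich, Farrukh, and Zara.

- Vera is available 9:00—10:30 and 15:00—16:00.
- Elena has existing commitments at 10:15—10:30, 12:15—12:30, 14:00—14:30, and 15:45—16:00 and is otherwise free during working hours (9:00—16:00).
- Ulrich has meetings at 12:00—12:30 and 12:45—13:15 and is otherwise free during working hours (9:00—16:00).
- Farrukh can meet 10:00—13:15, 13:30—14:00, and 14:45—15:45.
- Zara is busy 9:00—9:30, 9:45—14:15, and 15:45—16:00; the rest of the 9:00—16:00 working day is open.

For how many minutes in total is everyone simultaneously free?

Elena free within 09:00–16:00: 09:00–10:15, 10:30–12:15, 12:30–14:00, 14:30–15:45.
Ulrich free within 09:00–16:00: 09:00–12:00, 12:30–12:45, 13:15–16:00.
Zara free within 09:00–16:00: 09:30–09:45, 14:15–15:45.
Vera ∩ Elena: 09:00–10:15, 15:00–15:45.
Vera ∩ Elena ∩ Ulrich: 09:00–10:15, 15:00–15:45.
Vera ∩ Elena ∩ Ulrich ∩ Farrukh: 10:00–10:15, 15:00–15:45.
Vera ∩ Elena ∩ Ulrich ∩ Farrukh ∩ Zara: 15:00–15:45.
Total common minutes: 45.

45 minutes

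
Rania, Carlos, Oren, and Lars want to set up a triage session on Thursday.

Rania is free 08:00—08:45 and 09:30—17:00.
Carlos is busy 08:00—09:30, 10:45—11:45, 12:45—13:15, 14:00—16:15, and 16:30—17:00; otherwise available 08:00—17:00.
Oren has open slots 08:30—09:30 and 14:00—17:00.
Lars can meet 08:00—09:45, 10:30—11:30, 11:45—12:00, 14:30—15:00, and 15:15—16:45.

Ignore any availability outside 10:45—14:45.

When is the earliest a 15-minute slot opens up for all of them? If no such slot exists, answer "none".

none

Carlos free within 08:00–17:00: 09:30–10:45, 11:45–12:45, 13:15–14:00, 16:15–16:30.
Rania ∩ Carlos: 09:30–10:45, 11:45–12:45, 13:15–14:00, 16:15–16:30.
Rania ∩ Carlos ∩ Oren: 16:15–16:30.
Rania ∩ Carlos ∩ Oren ∩ Lars: 16:15–16:30.
Restricted to 10:45–14:45: (none).
Windows ≥ 15 min: (none).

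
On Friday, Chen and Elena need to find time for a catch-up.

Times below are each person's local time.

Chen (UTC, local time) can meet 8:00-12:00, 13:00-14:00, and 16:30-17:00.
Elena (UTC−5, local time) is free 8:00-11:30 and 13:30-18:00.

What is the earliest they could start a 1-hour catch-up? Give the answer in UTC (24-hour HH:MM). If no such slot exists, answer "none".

13:00

Chen → UTC: 08:00–12:00, 13:00–14:00, 16:30–17:00.
Elena → UTC: 13:00–16:30, 18:30–23:00.
Chen ∩ Elena: 13:00–14:00.
Windows ≥ 60 min: 13:00–14:00.
Earliest such window starts at 13:00.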